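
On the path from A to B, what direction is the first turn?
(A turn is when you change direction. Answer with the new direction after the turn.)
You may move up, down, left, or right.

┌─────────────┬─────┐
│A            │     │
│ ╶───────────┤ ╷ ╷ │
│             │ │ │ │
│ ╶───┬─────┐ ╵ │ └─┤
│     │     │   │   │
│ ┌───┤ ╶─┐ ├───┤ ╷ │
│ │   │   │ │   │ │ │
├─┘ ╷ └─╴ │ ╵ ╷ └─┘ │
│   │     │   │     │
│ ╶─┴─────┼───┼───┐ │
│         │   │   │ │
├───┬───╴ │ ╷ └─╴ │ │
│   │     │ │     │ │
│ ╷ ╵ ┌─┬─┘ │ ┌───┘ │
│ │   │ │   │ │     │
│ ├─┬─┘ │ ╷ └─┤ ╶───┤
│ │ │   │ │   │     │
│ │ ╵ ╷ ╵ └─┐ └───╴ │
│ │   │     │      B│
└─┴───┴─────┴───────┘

Directions: down, right, right, right, right, right, right, down, right, up, up, right, down, down, right, down, down, down, down, down, left, left, down, right, right, down
First turn direction: right

Solution:

┌─────────────┬─────┐
│A            │↱ ↓  │
│ ╶───────────┤ ╷ ╷ │
│↳ → → → → → ↓│↑│↓│ │
│ ╶───┬─────┐ ╵ │ └─┤
│     │     │↳ ↑│↳ ↓│
│ ┌───┤ ╶─┐ ├───┤ ╷ │
│ │   │   │ │   │ │↓│
├─┘ ╷ └─╴ │ ╵ ╷ └─┘ │
│   │     │   │    ↓│
│ ╶─┴─────┼───┼───┐ │
│         │   │   │↓│
├───┬───╴ │ ╷ └─╴ │ │
│   │     │ │     │↓│
│ ╷ ╵ ┌─┬─┘ │ ┌───┘ │
│ │   │ │   │ │↓ ← ↲│
│ ├─┬─┘ │ ╷ └─┤ ╶───┤
│ │ │   │ │   │↳ → ↓│
│ │ ╵ ╷ ╵ └─┐ └───╴ │
│ │   │     │      B│
└─┴───┴─────┴───────┘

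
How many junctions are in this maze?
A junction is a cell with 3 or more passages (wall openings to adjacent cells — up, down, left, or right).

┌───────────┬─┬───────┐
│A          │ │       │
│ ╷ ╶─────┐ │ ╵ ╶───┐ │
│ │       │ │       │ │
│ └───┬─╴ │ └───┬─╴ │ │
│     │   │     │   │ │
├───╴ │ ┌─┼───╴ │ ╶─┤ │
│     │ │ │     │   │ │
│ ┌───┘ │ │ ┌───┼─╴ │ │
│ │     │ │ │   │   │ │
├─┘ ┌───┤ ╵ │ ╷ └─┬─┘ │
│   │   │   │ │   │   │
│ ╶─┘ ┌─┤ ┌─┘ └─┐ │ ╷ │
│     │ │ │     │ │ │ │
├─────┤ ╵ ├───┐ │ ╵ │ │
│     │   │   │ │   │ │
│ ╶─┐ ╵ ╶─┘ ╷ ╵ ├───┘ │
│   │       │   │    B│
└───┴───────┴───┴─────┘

Checking each cell for number of passages:

Junctions found (3+ passages):
  (0, 1): 3 passages
  (1, 7): 3 passages
  (5, 4): 3 passages
  (5, 10): 3 passages
  (6, 6): 3 passages
  (7, 3): 3 passages
  (8, 3): 3 passages
Total junctions: 7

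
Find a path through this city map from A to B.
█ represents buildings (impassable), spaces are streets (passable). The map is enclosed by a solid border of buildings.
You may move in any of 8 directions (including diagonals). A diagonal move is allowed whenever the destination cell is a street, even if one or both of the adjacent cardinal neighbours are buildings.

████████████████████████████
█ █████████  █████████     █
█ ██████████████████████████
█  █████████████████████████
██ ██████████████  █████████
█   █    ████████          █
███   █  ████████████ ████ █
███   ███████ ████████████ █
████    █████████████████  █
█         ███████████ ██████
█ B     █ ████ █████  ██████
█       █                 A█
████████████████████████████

Finding the shortest path from A to B:
Movement: 8-directional
Path length: 24 steps
Directions: left → left → left → left → left → left → left → left → left → left → left → left → left → left → left → left → up-left → up-left → left → left → left → left → left → down-left

Solution:

████████████████████████████
█ █████████  █████████     █
█ ██████████████████████████
█  █████████████████████████
██ ██████████████  █████████
█   █    ████████          █
███   █  ████████████ ████ █
███   ███████ ████████████ █
████    █████████████████  █
█  ↙←←←←← ███████████ ██████
█ B     █↖████ █████  ██████
█       █ ↖←←←←←←←←←←←←←←←A█
████████████████████████████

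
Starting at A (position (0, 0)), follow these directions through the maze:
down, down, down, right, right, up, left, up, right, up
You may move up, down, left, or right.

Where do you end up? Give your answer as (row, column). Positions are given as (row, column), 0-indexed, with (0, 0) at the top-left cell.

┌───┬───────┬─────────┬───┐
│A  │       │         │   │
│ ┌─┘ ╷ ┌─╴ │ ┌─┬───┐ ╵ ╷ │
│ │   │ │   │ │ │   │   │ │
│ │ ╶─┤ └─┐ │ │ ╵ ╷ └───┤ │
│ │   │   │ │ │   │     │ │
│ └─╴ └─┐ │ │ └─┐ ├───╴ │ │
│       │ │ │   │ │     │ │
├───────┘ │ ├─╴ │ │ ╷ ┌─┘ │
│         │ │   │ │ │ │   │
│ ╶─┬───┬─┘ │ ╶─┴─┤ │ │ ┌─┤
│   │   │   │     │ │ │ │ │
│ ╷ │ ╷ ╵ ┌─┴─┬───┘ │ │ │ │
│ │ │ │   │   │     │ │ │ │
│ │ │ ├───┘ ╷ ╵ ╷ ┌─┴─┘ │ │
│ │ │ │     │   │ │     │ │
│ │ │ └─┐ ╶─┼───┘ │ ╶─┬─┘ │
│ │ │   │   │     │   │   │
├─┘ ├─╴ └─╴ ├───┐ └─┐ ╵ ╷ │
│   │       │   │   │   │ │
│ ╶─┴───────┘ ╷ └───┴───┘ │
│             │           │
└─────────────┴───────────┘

Following directions step by step:
Start: (0, 0)
  down: (0, 0) → (1, 0)
  down: (1, 0) → (2, 0)
  down: (2, 0) → (3, 0)
  right: (3, 0) → (3, 1)
  right: (3, 1) → (3, 2)
  up: (3, 2) → (2, 2)
  left: (2, 2) → (2, 1)
  up: (2, 1) → (1, 1)
  right: (1, 1) → (1, 2)
  up: (1, 2) → (0, 2)
Final position: (0, 2)

Path taken:

┌───┬───────┬─────────┬───┐
│A  │B      │         │   │
│ ┌─┘ ╷ ┌─╴ │ ┌─┬───┐ ╵ ╷ │
│↓│↱ ↑│ │   │ │ │   │   │ │
│ │ ╶─┤ └─┐ │ │ ╵ ╷ └───┤ │
│↓│↑ ↰│   │ │ │   │     │ │
│ └─╴ └─┐ │ │ └─┐ ├───╴ │ │
│↳ → ↑  │ │ │   │ │     │ │
├───────┘ │ ├─╴ │ │ ╷ ┌─┘ │
│         │ │   │ │ │ │   │
│ ╶─┬───┬─┘ │ ╶─┴─┤ │ │ ┌─┤
│   │   │   │     │ │ │ │ │
│ ╷ │ ╷ ╵ ┌─┴─┬───┘ │ │ │ │
│ │ │ │   │   │     │ │ │ │
│ │ │ ├───┘ ╷ ╵ ╷ ┌─┴─┘ │ │
│ │ │ │     │   │ │     │ │
│ │ │ └─┐ ╶─┼───┘ │ ╶─┬─┘ │
│ │ │   │   │     │   │   │
├─┘ ├─╴ └─╴ ├───┐ └─┐ ╵ ╷ │
│   │       │   │   │   │ │
│ ╶─┴───────┘ ╷ └───┴───┘ │
│             │           │
└─────────────┴───────────┘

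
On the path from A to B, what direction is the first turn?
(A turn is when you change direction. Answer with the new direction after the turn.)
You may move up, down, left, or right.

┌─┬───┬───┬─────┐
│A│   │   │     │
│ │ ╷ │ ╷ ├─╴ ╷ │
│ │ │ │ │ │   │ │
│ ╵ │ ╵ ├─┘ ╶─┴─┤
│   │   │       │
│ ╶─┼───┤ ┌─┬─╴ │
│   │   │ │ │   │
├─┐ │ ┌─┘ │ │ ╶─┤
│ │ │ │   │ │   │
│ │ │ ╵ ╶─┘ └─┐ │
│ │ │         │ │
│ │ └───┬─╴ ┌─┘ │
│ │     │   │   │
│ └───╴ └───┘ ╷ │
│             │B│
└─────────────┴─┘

Directions: down, down, down, right, down, down, down, right, right, down, right, right, right, up, right, down
First turn direction: right

Solution:

┌─┬───┬───┬─────┐
│A│   │   │     │
│ │ ╷ │ ╷ ├─╴ ╷ │
│↓│ │ │ │ │   │ │
│ ╵ │ ╵ ├─┘ ╶─┴─┤
│↓  │   │       │
│ ╶─┼───┤ ┌─┬─╴ │
│↳ ↓│   │ │ │   │
├─┐ │ ┌─┘ │ │ ╶─┤
│ │↓│ │   │ │   │
│ │ │ ╵ ╶─┘ └─┐ │
│ │↓│         │ │
│ │ └───┬─╴ ┌─┘ │
│ │↳ → ↓│   │↱ ↓│
│ └───╴ └───┘ ╷ │
│      ↳ → → ↑│B│
└─────────────┴─┘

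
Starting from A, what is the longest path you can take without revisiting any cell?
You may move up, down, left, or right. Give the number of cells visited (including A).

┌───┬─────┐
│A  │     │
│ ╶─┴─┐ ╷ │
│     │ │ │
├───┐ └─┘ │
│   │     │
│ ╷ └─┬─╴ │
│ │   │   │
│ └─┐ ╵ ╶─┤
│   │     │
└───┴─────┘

Finding longest simple path using DFS:
Start: (0, 0)
Longest path visits 18 cells
Path: A → down → right → right → down → right → right → down → left → down → left → up → left → up → left → down → down → right

Solution:

┌───┬─────┐
│A  │     │
│ ╶─┴─┐ ╷ │
│↳ → ↓│ │ │
├───┐ └─┘ │
│↓ ↰│↳ → ↓│
│ ╷ └─┬─╴ │
│↓│↑ ↰│↓ ↲│
│ └─┐ ╵ ╶─┤
│↳ B│↑ ↲  │
└───┴─────┘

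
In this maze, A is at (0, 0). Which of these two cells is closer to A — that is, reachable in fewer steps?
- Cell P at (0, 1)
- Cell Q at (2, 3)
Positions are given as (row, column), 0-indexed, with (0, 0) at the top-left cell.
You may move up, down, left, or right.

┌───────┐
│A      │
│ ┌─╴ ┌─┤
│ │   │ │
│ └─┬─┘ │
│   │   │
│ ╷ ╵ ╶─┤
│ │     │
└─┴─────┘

Shortest path A → P at (0, 1): 1 steps
Shortest path A → Q at (2, 3): 7 steps

P is closer (1 steps vs 7 steps).

Path to P:

┌───────┐
│A P    │
│ ┌─╴ ┌─┤
│ │   │ │
│ └─┬─┘ │
│   │   │
│ ╷ ╵ ╶─┤
│ │     │
└─┴─────┘

Path to Q:

┌───────┐
│A      │
│ ┌─╴ ┌─┤
│↓│   │ │
│ └─┬─┘ │
│↳ ↓│↱ Q│
│ ╷ ╵ ╶─┤
│ │↳ ↑  │
└─┴─────┘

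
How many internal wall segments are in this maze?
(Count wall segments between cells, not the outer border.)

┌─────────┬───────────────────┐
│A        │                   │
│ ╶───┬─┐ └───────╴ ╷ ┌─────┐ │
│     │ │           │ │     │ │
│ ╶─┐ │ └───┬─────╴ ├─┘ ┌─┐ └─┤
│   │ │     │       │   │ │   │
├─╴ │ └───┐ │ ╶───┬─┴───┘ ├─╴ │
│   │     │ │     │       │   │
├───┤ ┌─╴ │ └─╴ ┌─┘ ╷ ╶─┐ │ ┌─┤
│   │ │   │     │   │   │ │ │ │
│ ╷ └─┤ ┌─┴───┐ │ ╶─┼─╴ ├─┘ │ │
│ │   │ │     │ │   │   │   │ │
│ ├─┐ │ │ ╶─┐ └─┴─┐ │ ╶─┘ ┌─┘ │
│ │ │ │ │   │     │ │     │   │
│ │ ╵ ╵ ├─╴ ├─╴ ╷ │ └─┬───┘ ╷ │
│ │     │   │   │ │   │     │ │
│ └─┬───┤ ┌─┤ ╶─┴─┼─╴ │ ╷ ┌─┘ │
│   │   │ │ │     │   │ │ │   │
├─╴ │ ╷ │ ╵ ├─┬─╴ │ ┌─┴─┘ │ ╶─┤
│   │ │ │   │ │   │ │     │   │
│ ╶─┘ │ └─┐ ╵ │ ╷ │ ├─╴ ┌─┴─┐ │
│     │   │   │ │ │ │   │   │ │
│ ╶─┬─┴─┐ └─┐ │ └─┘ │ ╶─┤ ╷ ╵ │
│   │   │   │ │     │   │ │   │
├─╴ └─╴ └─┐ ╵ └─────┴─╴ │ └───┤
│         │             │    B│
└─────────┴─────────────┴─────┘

Counting internal wall segments:
Total internal walls: 168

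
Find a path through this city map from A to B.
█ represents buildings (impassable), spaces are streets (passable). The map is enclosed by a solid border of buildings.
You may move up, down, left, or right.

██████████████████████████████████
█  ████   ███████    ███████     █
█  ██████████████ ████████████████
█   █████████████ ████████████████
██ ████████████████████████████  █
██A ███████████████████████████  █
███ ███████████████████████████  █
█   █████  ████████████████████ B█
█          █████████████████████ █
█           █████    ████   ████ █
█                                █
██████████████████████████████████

Finding the shortest path from A to B:
Movement: cardinal only
Path length: 38 steps
Directions: right → down → down → down → down → down → right → right → right → right → right → right → right → right → right → right → right → right → right → right → right → right → right → right → right → right → right → right → right → right → right → right → right → right → right → up → up → up

Solution:

██████████████████████████████████
█  ████   ███████    ███████     █
█  ██████████████ ████████████████
█   █████████████ ████████████████
██ ████████████████████████████  █
██A↓███████████████████████████  █
███↓███████████████████████████  █
█  ↓█████  ████████████████████ B█
█  ↓       █████████████████████↑█
█  ↓        █████    ████   ████↑█
█  ↳→→→→→→→→→→→→→→→→→→→→→→→→→→→→↑█
██████████████████████████████████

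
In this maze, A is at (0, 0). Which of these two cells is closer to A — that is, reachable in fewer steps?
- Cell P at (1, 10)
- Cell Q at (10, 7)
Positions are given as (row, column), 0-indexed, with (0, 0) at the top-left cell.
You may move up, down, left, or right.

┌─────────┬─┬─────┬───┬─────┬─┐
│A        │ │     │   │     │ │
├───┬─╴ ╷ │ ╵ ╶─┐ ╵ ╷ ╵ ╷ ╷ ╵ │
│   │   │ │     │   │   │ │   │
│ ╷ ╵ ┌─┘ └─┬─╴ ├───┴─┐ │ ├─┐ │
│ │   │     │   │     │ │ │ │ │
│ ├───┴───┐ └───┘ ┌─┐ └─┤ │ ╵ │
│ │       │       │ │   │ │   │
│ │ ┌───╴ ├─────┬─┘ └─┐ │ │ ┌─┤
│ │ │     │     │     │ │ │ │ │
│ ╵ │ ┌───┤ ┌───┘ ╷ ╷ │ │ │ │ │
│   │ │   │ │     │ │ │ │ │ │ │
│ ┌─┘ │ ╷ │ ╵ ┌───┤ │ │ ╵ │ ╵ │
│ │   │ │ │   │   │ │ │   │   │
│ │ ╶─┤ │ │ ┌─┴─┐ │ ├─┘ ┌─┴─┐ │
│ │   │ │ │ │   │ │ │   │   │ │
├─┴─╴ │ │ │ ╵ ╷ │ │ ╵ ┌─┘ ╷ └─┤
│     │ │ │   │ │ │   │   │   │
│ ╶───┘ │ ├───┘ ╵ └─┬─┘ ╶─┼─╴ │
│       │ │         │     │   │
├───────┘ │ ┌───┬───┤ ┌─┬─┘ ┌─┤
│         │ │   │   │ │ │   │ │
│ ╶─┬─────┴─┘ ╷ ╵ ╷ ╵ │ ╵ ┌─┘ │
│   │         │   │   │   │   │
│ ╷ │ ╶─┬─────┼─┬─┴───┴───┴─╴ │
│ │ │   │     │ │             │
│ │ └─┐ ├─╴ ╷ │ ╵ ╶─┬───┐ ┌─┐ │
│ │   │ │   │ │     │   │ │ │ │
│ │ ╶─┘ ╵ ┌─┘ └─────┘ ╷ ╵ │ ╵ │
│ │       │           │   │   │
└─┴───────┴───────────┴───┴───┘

Shortest path A → P at (1, 10): 29 steps
Shortest path A → Q at (10, 7): 65 steps

P is closer (29 steps vs 65 steps).

Path to P:

┌─────────┬─┬─────┬───┬─────┬─┐
│A → → → ↓│ │     │   │↓ ↰  │ │
├───┬─╴ ╷ │ ╵ ╶─┐ ╵ ╷ ╵ ╷ ╷ ╵ │
│   │   │↓│     │   │P ↲│↑│   │
│ ╷ ╵ ┌─┘ └─┬─╴ ├───┴─┐ │ ├─┐ │
│ │   │  ↳ ↓│   │↱ → ↓│ │↑│ │ │
│ ├───┴───┐ └───┘ ┌─┐ └─┤ │ ╵ │
│ │       │↳ → → ↑│ │↳ ↓│↑│   │
│ │ ┌───╴ ├─────┬─┘ └─┐ │ │ ┌─┤
│ │ │     │     │     │↓│↑│ │ │
│ ╵ │ ┌───┤ ┌───┘ ╷ ╷ │ │ │ │ │
│   │ │   │ │     │ │ │↓│↑│ │ │
│ ┌─┘ │ ╷ │ ╵ ┌───┤ │ │ ╵ │ ╵ │
│ │   │ │ │   │   │ │ │↳ ↑│   │
│ │ ╶─┤ │ │ ┌─┴─┐ │ ├─┘ ┌─┴─┐ │
│ │   │ │ │ │   │ │ │   │   │ │
├─┴─╴ │ │ │ ╵ ╷ │ │ ╵ ┌─┘ ╷ └─┤
│     │ │ │   │ │ │   │   │   │
│ ╶───┘ │ ├───┘ ╵ └─┬─┘ ╶─┼─╴ │
│       │ │         │     │   │
├───────┘ │ ┌───┬───┤ ┌─┬─┘ ┌─┤
│         │ │   │   │ │ │   │ │
│ ╶─┬─────┴─┘ ╷ ╵ ╷ ╵ │ ╵ ┌─┘ │
│   │         │   │   │   │   │
│ ╷ │ ╶─┬─────┼─┬─┴───┴───┴─╴ │
│ │ │   │     │ │             │
│ │ └─┐ ├─╴ ╷ │ ╵ ╶─┬───┐ ┌─┐ │
│ │   │ │   │ │     │   │ │ │ │
│ │ ╶─┘ ╵ ┌─┘ └─────┘ ╷ ╵ │ ╵ │
│ │       │           │   │   │
└─┴───────┴───────────┴───┴───┘

Path to Q:

┌─────────┬─┬─────┬───┬─────┬─┐
│A → → ↓  │ │     │   │     │ │
├───┬─╴ ╷ │ ╵ ╶─┐ ╵ ╷ ╵ ╷ ╷ ╵ │
│↓ ↰│↓ ↲│ │     │   │   │ │   │
│ ╷ ╵ ┌─┘ └─┬─╴ ├───┴─┐ │ ├─┐ │
│↓│↑ ↲│     │   │     │ │ │ │ │
│ ├───┴───┐ └───┘ ┌─┐ └─┤ │ ╵ │
│↓│↱ → → ↓│       │ │   │ │   │
│ │ ┌───╴ ├─────┬─┘ └─┐ │ │ ┌─┤
│↓│↑│↓ ← ↲│     │     │ │ │ │ │
│ ╵ │ ┌───┤ ┌───┘ ╷ ╷ │ │ │ │ │
│↳ ↑│↓│↱ ↓│ │     │ │ │ │ │ │ │
│ ┌─┘ │ ╷ │ ╵ ┌───┤ │ │ ╵ │ ╵ │
│ │↓ ↲│↑│↓│   │   │ │ │   │   │
│ │ ╶─┤ │ │ ┌─┴─┐ │ ├─┘ ┌─┴─┐ │
│ │↳ ↓│↑│↓│ │   │ │ │   │   │ │
├─┴─╴ │ │ │ ╵ ╷ │ │ ╵ ┌─┘ ╷ └─┤
│↓ ← ↲│↑│↓│   │ │ │   │   │   │
│ ╶───┘ │ ├───┘ ╵ └─┬─┘ ╶─┼─╴ │
│↳ → → ↑│↓│         │     │   │
├───────┘ │ ┌───┬───┤ ┌─┬─┘ ┌─┤
│↓ ← ← ← ↲│ │↱ Q│   │ │ │   │ │
│ ╶─┬─────┴─┘ ╷ ╵ ╷ ╵ │ ╵ ┌─┘ │
│↳ ↓│↱ → → → ↑│   │   │   │   │
│ ╷ │ ╶─┬─────┼─┬─┴───┴───┴─╴ │
│ │↓│↑ ↰│     │ │             │
│ │ └─┐ ├─╴ ╷ │ ╵ ╶─┬───┐ ┌─┐ │
│ │↓  │↑│   │ │     │   │ │ │ │
│ │ ╶─┘ ╵ ┌─┘ └─────┘ ╷ ╵ │ ╵ │
│ │↳ → ↑  │           │   │   │
└─┴───────┴───────────┴───┴───┘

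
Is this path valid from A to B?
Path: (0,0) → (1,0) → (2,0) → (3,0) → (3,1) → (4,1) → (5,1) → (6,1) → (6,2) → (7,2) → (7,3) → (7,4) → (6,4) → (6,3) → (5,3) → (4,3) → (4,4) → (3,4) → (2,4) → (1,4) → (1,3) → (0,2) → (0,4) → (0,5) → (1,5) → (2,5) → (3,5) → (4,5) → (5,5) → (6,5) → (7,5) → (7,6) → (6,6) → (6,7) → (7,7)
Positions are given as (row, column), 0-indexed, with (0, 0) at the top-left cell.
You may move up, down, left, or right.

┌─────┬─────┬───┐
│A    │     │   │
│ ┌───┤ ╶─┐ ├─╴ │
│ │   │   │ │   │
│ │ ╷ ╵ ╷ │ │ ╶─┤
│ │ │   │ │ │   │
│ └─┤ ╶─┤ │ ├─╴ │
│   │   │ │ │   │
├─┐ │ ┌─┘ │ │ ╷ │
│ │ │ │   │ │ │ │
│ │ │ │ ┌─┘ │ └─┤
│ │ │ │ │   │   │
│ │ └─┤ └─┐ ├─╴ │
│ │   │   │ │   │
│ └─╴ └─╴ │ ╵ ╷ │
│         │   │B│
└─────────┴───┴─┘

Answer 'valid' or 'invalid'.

Checking path validity:
Result: Invalid move at step 21: cannot move from (1, 3) to (0, 2).

invalid

Correct solution:

┌─────┬─────┬───┐
│A    │↱ → ↓│   │
│ ┌───┤ ╶─┐ ├─╴ │
│↓│   │↑ ↰│↓│   │
│ │ ╷ ╵ ╷ │ │ ╶─┤
│↓│ │   │↑│↓│   │
│ └─┤ ╶─┤ │ ├─╴ │
│↳ ↓│   │↑│↓│   │
├─┐ │ ┌─┘ │ │ ╷ │
│ │↓│ │↱ ↑│↓│ │ │
│ │ │ │ ┌─┘ │ └─┤
│ │↓│ │↑│  ↓│   │
│ │ └─┤ └─┐ ├─╴ │
│ │↳ ↓│↑ ↰│↓│↱ ↓│
│ └─╴ └─╴ │ ╵ ╷ │
│    ↳ → ↑│↳ ↑│B│
└─────────┴───┴─┘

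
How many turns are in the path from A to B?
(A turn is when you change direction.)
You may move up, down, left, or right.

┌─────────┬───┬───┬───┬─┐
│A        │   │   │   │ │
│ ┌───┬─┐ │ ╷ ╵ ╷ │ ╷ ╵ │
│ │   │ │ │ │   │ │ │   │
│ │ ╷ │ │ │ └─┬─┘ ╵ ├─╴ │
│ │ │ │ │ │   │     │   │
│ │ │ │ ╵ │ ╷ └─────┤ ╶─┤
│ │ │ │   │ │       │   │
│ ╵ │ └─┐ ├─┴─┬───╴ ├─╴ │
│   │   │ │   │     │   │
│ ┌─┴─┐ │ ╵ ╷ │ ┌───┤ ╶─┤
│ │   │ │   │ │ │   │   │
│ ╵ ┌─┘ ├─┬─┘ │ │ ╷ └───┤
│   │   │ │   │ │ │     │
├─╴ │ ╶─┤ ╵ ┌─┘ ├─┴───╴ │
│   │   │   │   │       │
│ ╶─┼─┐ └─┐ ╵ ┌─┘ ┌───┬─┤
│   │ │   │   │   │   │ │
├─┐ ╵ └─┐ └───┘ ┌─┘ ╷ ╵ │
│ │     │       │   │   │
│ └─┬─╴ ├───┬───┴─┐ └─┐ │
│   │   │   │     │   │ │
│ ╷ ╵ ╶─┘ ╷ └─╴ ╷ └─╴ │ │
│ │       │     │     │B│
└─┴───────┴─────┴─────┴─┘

Directions: down, down, down, down, down, down, right, down, left, down, right, down, right, right, down, left, down, right, right, up, right, down, right, right, up, right, down, right, right, up, left, up, up, right, down, right, down, down
Number of turns: 26

Solution:

┌─────────┬───┬───┬───┬─┐
│A        │   │   │   │ │
│ ┌───┬─┐ │ ╷ ╵ ╷ │ ╷ ╵ │
│↓│   │ │ │ │   │ │ │   │
│ │ ╷ │ │ │ └─┬─┘ ╵ ├─╴ │
│↓│ │ │ │ │   │     │   │
│ │ │ │ ╵ │ ╷ └─────┤ ╶─┤
│↓│ │ │   │ │       │   │
│ ╵ │ └─┐ ├─┴─┬───╴ ├─╴ │
│↓  │   │ │   │     │   │
│ ┌─┴─┐ │ ╵ ╷ │ ┌───┤ ╶─┤
│↓│   │ │   │ │ │   │   │
│ ╵ ┌─┘ ├─┬─┘ │ │ ╷ └───┤
│↳ ↓│   │ │   │ │ │     │
├─╴ │ ╶─┤ ╵ ┌─┘ ├─┴───╴ │
│↓ ↲│   │   │   │       │
│ ╶─┼─┐ └─┐ ╵ ┌─┘ ┌───┬─┤
│↳ ↓│ │   │   │   │↱ ↓│ │
├─┐ ╵ └─┐ └───┘ ┌─┘ ╷ ╵ │
│ │↳ → ↓│       │  ↑│↳ ↓│
│ └─┬─╴ ├───┬───┴─┐ └─┐ │
│   │↓ ↲│↱ ↓│  ↱ ↓│↑ ↰│↓│
│ ╷ ╵ ╶─┘ ╷ └─╴ ╷ └─╴ │ │
│ │  ↳ → ↑│↳ → ↑│↳ → ↑│B│
└─┴───────┴─────┴─────┴─┘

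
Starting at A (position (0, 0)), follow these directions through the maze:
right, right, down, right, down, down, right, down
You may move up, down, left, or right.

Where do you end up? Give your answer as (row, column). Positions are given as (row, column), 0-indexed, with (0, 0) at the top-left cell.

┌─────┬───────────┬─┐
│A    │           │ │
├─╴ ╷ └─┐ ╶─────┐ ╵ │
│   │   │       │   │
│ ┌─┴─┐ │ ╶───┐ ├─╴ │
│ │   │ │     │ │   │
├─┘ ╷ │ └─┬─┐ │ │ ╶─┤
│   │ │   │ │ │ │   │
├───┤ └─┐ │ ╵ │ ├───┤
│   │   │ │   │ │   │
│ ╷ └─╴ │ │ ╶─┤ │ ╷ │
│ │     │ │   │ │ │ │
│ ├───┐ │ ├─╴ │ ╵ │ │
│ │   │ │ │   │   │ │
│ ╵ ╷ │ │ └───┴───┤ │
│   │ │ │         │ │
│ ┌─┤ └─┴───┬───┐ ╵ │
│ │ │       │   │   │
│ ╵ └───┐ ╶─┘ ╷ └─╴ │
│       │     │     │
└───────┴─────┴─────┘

Following directions step by step:
Start: (0, 0)
  right: (0, 0) → (0, 1)
  right: (0, 1) → (0, 2)
  down: (0, 2) → (1, 2)
  right: (1, 2) → (1, 3)
  down: (1, 3) → (2, 3)
  down: (2, 3) → (3, 3)
  right: (3, 3) → (3, 4)
  down: (3, 4) → (4, 4)
Final position: (4, 4)

Path taken:

┌─────┬───────────┬─┐
│A → ↓│           │ │
├─╴ ╷ └─┐ ╶─────┐ ╵ │
│   │↳ ↓│       │   │
│ ┌─┴─┐ │ ╶───┐ ├─╴ │
│ │   │↓│     │ │   │
├─┘ ╷ │ └─┬─┐ │ │ ╶─┤
│   │ │↳ ↓│ │ │ │   │
├───┤ └─┐ │ ╵ │ ├───┤
│   │   │B│   │ │   │
│ ╷ └─╴ │ │ ╶─┤ │ ╷ │
│ │     │ │   │ │ │ │
│ ├───┐ │ ├─╴ │ ╵ │ │
│ │   │ │ │   │   │ │
│ ╵ ╷ │ │ └───┴───┤ │
│   │ │ │         │ │
│ ┌─┤ └─┴───┬───┐ ╵ │
│ │ │       │   │   │
│ ╵ └───┐ ╶─┘ ╷ └─╴ │
│       │     │     │
└───────┴─────┴─────┘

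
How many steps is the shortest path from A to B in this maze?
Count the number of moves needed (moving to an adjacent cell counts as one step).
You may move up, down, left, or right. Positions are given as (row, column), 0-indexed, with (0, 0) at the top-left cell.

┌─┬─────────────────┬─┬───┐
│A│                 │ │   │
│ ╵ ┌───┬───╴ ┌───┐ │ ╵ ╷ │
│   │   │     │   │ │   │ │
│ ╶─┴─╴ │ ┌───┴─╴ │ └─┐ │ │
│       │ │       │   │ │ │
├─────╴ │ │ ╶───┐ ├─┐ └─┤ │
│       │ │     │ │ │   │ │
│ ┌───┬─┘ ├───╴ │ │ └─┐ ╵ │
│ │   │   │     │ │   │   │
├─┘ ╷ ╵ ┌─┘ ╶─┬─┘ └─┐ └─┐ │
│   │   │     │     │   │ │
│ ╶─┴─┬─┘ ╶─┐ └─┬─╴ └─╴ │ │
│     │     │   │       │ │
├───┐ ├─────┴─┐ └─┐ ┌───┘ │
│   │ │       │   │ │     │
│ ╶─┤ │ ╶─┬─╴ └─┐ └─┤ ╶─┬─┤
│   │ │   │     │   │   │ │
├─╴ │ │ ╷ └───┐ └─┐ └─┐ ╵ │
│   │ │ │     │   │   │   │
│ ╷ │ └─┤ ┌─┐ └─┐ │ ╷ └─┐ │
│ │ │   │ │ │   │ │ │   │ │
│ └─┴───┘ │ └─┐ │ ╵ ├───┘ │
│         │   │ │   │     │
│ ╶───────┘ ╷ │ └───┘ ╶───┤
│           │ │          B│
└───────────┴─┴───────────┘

Using BFS to find shortest path:
Start: (0, 0), End: (12, 12)
Path found:
(0,0) → (1,0) → (1,1) → (0,1) → (0,2) → (0,3) → (0,4) → (0,5) → (0,6) → (0,7) → (0,8) → (0,9) → (1,9) → (2,9) → (2,10) → (3,10) → (3,11) → (4,11) → (4,12) → (5,12) → (6,12) → (7,12) → (7,11) → (7,10) → (8,10) → (8,11) → (9,11) → (9,12) → (10,12) → (11,12) → (11,11) → (11,10) → (12,10) → (12,11) → (12,12)
Number of steps: 34

Solution:

┌─┬─────────────────┬─┬───┐
│A│↱ → → → → → → → ↓│ │   │
│ ╵ ┌───┬───╴ ┌───┐ │ ╵ ╷ │
│↳ ↑│   │     │   │↓│   │ │
│ ╶─┴─╴ │ ┌───┴─╴ │ └─┐ │ │
│       │ │       │↳ ↓│ │ │
├─────╴ │ │ ╶───┐ ├─┐ └─┤ │
│       │ │     │ │ │↳ ↓│ │
│ ┌───┬─┘ ├───╴ │ │ └─┐ ╵ │
│ │   │   │     │ │   │↳ ↓│
├─┘ ╷ ╵ ┌─┘ ╶─┬─┘ └─┐ └─┐ │
│   │   │     │     │   │↓│
│ ╶─┴─┬─┘ ╶─┐ └─┬─╴ └─╴ │ │
│     │     │   │       │↓│
├───┐ ├─────┴─┐ └─┐ ┌───┘ │
│   │ │       │   │ │↓ ← ↲│
│ ╶─┤ │ ╶─┬─╴ └─┐ └─┤ ╶─┬─┤
│   │ │   │     │   │↳ ↓│ │
├─╴ │ │ ╷ └───┐ └─┐ └─┐ ╵ │
│   │ │ │     │   │   │↳ ↓│
│ ╷ │ └─┤ ┌─┐ └─┐ │ ╷ └─┐ │
│ │ │   │ │ │   │ │ │   │↓│
│ └─┴───┘ │ └─┐ │ ╵ ├───┘ │
│         │   │ │   │↓ ← ↲│
│ ╶───────┘ ╷ │ └───┘ ╶───┤
│           │ │      ↳ → B│
└───────────┴─┴───────────┘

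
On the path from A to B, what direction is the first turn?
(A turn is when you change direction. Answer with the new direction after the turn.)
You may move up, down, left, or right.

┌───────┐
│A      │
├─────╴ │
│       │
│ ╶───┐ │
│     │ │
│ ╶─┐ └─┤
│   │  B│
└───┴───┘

Directions: right, right, right, down, left, left, left, down, right, right, down, right
First turn direction: down

Solution:

┌───────┐
│A → → ↓│
├─────╴ │
│↓ ← ← ↲│
│ ╶───┐ │
│↳ → ↓│ │
│ ╶─┐ └─┤
│   │↳ B│
└───┴───┘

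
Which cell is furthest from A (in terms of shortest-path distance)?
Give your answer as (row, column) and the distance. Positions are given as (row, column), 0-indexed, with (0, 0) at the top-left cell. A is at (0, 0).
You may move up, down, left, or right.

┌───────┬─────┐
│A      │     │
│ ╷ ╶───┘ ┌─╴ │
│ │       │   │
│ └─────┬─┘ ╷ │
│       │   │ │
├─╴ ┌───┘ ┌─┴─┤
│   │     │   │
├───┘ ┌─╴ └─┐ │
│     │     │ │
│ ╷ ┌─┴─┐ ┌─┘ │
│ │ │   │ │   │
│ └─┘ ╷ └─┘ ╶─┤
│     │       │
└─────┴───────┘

Computing BFS distances from A to all cells:
Furthest cell: (3, 5)
Distance: 32 steps

Path from A to the furthest cell:

┌───────┬─────┐
│A ↓    │↱ → ↓│
│ ╷ ╶───┘ ┌─╴ │
│ │↳ → → ↑│↓ ↲│
│ └─────┬─┘ ╷ │
│       │↓ ↲│ │
├─╴ ┌───┘ ┌─┴─┤
│   │↓ ← ↲│B ↰│
├───┘ ┌─╴ └─┐ │
│↓ ← ↲│     │↑│
│ ╷ ┌─┴─┐ ┌─┘ │
│↓│ │↱ ↓│ │↱ ↑│
│ └─┘ ╷ └─┘ ╶─┤
│↳ → ↑│↳ → ↑  │
└─────┴───────┘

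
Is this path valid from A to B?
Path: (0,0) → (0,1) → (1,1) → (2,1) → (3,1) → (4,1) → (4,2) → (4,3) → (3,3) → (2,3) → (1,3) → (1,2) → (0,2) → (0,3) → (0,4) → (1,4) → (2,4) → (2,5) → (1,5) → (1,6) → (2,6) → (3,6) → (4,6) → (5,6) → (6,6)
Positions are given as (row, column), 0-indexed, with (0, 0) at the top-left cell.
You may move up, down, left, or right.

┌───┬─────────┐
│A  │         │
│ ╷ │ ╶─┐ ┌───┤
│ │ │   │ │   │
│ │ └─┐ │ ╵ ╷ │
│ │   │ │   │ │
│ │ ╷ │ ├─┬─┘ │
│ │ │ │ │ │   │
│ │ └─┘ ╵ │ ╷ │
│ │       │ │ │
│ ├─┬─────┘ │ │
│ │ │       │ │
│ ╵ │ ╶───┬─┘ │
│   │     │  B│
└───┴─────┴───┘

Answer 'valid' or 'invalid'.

Checking path validity:
Result: All consecutive moves are passable.

valid

Correct solution:

┌───┬─────────┐
│A ↓│↱ → ↓    │
│ ╷ │ ╶─┐ ┌───┤
│ │↓│↑ ↰│↓│↱ ↓│
│ │ └─┐ │ ╵ ╷ │
│ │↓  │↑│↳ ↑│↓│
│ │ ╷ │ ├─┬─┘ │
│ │↓│ │↑│ │  ↓│
│ │ └─┘ ╵ │ ╷ │
│ │↳ → ↑  │ │↓│
│ ├─┬─────┘ │ │
│ │ │       │↓│
│ ╵ │ ╶───┬─┘ │
│   │     │  B│
└───┴─────┴───┘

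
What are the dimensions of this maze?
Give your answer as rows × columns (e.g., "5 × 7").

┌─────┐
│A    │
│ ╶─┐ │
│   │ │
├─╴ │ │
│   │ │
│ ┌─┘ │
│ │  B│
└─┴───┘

Counting the maze dimensions:
Rows (vertical): 4
Columns (horizontal): 3
Dimensions: 4 × 3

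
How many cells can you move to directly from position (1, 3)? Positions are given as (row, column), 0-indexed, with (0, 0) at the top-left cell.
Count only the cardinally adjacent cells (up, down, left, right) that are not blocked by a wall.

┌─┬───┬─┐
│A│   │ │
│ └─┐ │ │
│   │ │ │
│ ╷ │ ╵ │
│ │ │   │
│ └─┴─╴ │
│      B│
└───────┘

Checking passable neighbors of (1, 3):
Neighbors: (0, 3), (2, 3)
Count: 2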